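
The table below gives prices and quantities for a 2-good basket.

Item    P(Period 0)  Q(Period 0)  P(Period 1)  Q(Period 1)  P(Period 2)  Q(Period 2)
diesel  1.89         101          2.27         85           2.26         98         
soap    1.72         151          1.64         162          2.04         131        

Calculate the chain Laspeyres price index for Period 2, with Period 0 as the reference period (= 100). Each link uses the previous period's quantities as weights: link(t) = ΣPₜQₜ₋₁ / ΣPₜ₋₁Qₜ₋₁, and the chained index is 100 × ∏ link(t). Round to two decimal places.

120.59

Link Period 0→Period 1:
ΣP(Period 1)Q(Period 0) = 2.27×101 + 1.64×151 = 229.27 + 247.64 = 476.91
ΣP(Period 0)Q(Period 0) = 1.89×101 + 1.72×151 = 190.89 + 259.72 = 450.61
link = 476.91/450.61 = 1.058365
Link Period 1→Period 2:
ΣP(Period 2)Q(Period 1) = 2.26×85 + 2.04×162 = 192.1 + 330.48 = 522.58
ΣP(Period 1)Q(Period 1) = 2.27×85 + 1.64×162 = 192.95 + 265.68 = 458.63
link = 522.58/458.63 = 1.139437
Chained index = 100 × 1.058365 × 1.139437 = 120.5941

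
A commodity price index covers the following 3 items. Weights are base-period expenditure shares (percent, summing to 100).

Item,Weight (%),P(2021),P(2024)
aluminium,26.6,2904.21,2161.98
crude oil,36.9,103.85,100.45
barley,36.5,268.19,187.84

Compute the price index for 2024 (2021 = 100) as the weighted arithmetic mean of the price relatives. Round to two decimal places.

81.06

aluminium: 26.6 × (2161.98/2904.21) = 26.6 × 0.744430 = 19.8018
crude oil: 36.9 × (100.45/103.85) = 36.9 × 0.967260 = 35.6919
barley: 36.5 × (187.84/268.19) = 36.5 × 0.700399 = 25.5646
Index = Σ wᵢ·(p₁ᵢ/p₀ᵢ) = 19.8018 + 35.6919 + 25.5646 = 81.0583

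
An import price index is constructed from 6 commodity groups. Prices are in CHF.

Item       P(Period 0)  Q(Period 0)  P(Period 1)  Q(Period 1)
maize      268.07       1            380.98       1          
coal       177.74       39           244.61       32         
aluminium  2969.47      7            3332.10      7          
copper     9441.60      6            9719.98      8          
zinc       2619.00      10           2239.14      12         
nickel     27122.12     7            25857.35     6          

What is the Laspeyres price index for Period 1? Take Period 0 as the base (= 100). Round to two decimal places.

98.10

Laspeyres price index uses base-period quantities as weights.
ΣP(Period 1)·Q(Period 0) = 380.98×1 + 244.61×39 + 3332.10×7 + 9719.98×6 + 2239.14×10 + 25857.35×7 = 380.98 + 9539.79 + 23324.7 + 58319.88 + 22391.4 + 181001.45 = 294958.2
ΣP(Period 0)·Q(Period 0) = 268.07×1 + 177.74×39 + 2969.47×7 + 9441.60×6 + 2619.00×10 + 27122.12×7 = 268.07 + 6931.86 + 20786.29 + 56649.6 + 26190 + 189854.84 = 300680.66
Index = 294958.2 / 300680.66 × 100 = 98.0968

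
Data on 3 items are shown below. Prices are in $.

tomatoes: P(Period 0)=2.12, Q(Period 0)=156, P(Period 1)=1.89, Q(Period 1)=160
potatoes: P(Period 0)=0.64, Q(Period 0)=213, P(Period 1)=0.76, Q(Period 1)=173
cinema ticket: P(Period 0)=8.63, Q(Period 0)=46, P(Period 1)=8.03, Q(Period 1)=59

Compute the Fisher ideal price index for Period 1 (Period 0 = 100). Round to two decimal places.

95.12

Laspeyres component (base-period weights):
ΣP(Period 1)Q(Period 0) = 1.89×156 + 0.76×213 + 8.03×46 = 294.84 + 161.88 + 369.38 = 826.1
ΣP(Period 0)Q(Period 0) = 2.12×156 + 0.64×213 + 8.63×46 = 330.72 + 136.32 + 396.98 = 864.02
L = 826.1 / 864.02 × 100 = 95.6112
Paasche component (current-period weights):
ΣP(Period 1)Q(Period 1) = 1.89×160 + 0.76×173 + 8.03×59 = 302.4 + 131.48 + 473.77 = 907.65
ΣP(Period 0)Q(Period 1) = 2.12×160 + 0.64×173 + 8.63×59 = 339.2 + 110.72 + 509.17 = 959.09
P = 907.65 / 959.09 × 100 = 94.6366
Fisher = √(L × P) = √(95.6112 × 94.6366) = 95.1226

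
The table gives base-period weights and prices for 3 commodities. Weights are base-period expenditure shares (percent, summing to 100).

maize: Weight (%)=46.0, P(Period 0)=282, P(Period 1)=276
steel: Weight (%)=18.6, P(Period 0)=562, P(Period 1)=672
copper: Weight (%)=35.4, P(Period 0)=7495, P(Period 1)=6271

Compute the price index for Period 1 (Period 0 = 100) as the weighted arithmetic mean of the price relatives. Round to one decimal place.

96.9

maize: 46.0 × (276/282) = 46.0 × 0.978723 = 45.0213
steel: 18.6 × (672/562) = 18.6 × 1.195730 = 22.2406
copper: 35.4 × (6271/7495) = 35.4 × 0.836691 = 29.6189
Index = Σ wᵢ·(p₁ᵢ/p₀ᵢ) = 45.0213 + 22.2406 + 29.6189 = 96.8807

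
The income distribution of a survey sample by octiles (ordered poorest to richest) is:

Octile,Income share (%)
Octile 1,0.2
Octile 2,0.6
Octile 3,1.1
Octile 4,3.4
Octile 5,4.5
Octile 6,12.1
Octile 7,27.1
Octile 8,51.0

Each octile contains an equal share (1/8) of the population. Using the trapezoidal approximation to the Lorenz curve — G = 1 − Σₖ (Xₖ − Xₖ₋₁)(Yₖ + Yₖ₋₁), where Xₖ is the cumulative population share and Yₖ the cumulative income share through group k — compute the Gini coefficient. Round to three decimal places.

0.653

Cumulative income shares Yₖ: 0.0020, 0.0080, 0.0190, 0.0530, 0.0980, 0.2190, 0.4900, 1.0000
Σ (Xₖ−Xₖ₋₁)(Yₖ+Yₖ₋₁) = (1/8)(0.0020+0.0000) + (1/8)(0.0080+0.0020) + (1/8)(0.0190+0.0080) + (1/8)(0.0530+0.0190) + (1/8)(0.0980+0.0530) + (1/8)(0.2190+0.0980) + (1/8)(0.4900+0.2190) + (1/8)(1.0000+0.4900)
  = 0.0003 + 0.0013 + 0.0034 + 0.0090 + 0.0189 + 0.0396 + 0.0886 + 0.1862 = 0.3473
G = 1 − 0.3473 = 0.6527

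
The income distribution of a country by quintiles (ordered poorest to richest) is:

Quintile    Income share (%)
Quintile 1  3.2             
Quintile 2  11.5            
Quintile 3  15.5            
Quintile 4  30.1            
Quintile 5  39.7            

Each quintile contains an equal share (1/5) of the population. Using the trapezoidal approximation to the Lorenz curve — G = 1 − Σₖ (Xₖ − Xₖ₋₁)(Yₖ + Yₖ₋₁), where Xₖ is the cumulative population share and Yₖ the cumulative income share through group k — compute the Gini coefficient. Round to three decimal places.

Cumulative income shares Yₖ: 0.0320, 0.1470, 0.3020, 0.6030, 1.0000
Σ (Xₖ−Xₖ₋₁)(Yₖ+Yₖ₋₁) = (1/5)(0.0320+0.0000) + (1/5)(0.1470+0.0320) + (1/5)(0.3020+0.1470) + (1/5)(0.6030+0.3020) + (1/5)(1.0000+0.6030)
  = 0.0064 + 0.0358 + 0.0898 + 0.1810 + 0.3206 = 0.6336
G = 1 − 0.6336 = 0.3664

0.366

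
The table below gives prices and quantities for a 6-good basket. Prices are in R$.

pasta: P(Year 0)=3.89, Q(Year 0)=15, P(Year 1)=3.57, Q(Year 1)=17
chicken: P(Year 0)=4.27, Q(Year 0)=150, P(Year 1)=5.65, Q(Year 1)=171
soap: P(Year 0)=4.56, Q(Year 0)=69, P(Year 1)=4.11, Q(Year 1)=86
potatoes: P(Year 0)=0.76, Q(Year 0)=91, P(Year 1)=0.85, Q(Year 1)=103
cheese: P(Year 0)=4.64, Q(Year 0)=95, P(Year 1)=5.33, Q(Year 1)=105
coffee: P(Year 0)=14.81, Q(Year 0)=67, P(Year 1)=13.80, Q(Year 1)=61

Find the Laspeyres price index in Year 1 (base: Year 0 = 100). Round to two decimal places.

107.04

Laspeyres price index uses base-period quantities as weights.
ΣP(Year 1)·Q(Year 0) = 3.57×15 + 5.65×150 + 4.11×69 + 0.85×91 + 5.33×95 + 13.80×67 = 53.55 + 847.5 + 283.59 + 77.35 + 506.35 + 924.6 = 2692.94
ΣP(Year 0)·Q(Year 0) = 3.89×15 + 4.27×150 + 4.56×69 + 0.76×91 + 4.64×95 + 14.81×67 = 58.35 + 640.5 + 314.64 + 69.16 + 440.8 + 992.27 = 2515.72
Index = 2692.94 / 2515.72 × 100 = 107.0445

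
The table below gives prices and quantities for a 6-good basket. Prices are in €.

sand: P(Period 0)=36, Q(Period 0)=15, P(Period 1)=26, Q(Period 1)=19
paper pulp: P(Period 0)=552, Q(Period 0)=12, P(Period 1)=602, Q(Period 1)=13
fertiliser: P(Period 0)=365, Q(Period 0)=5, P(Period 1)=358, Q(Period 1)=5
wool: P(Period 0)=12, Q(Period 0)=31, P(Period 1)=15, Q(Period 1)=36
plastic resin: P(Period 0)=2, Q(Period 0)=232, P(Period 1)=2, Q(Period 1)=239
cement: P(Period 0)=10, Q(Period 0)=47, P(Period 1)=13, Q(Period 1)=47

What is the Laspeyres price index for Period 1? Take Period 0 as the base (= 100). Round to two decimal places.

Laspeyres price index uses base-period quantities as weights.
ΣP(Period 1)·Q(Period 0) = 26×15 + 602×12 + 358×5 + 15×31 + 2×232 + 13×47 = 390 + 7224 + 1790 + 465 + 464 + 611 = 10944
ΣP(Period 0)·Q(Period 0) = 36×15 + 552×12 + 365×5 + 12×31 + 2×232 + 10×47 = 540 + 6624 + 1825 + 372 + 464 + 470 = 10295
Index = 10944 / 10295 × 100 = 106.3040

106.30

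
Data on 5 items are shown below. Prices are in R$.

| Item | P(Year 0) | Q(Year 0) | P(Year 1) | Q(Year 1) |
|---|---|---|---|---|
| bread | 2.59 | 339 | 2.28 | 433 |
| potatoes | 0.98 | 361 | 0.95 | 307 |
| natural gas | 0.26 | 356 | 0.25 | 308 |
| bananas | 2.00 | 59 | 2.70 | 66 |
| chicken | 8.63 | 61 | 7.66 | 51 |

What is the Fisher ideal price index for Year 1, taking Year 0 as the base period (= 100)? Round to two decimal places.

Laspeyres component (base-period weights):
ΣP(Year 1)Q(Year 0) = 2.28×339 + 0.95×361 + 0.25×356 + 2.70×59 + 7.66×61 = 772.92 + 342.95 + 89 + 159.3 + 467.26 = 1831.43
ΣP(Year 0)Q(Year 0) = 2.59×339 + 0.98×361 + 0.26×356 + 2.00×59 + 8.63×61 = 878.01 + 353.78 + 92.56 + 118 + 526.43 = 1968.78
L = 1831.43 / 1968.78 × 100 = 93.0236
Paasche component (current-period weights):
ΣP(Year 1)Q(Year 1) = 2.28×433 + 0.95×307 + 0.25×308 + 2.70×66 + 7.66×51 = 987.24 + 291.65 + 77 + 178.2 + 390.66 = 1924.75
ΣP(Year 0)Q(Year 1) = 2.59×433 + 0.98×307 + 0.26×308 + 2.00×66 + 8.63×51 = 1121.47 + 300.86 + 80.08 + 132 + 440.13 = 2074.54
P = 1924.75 / 2074.54 × 100 = 92.7796
Fisher = √(L × P) = √(93.0236 × 92.7796) = 92.9015

92.90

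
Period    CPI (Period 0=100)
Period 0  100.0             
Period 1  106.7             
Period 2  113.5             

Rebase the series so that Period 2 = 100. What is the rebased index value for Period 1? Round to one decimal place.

Rebased(Period 1) = 106.7 / 113.5 × 100 = 94.0088

94.0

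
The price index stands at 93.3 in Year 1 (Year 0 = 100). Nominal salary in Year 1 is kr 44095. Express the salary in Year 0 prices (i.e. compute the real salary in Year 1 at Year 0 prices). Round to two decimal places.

47261.52

Real = Nominal ÷ (Index/100) = 44095 ÷ (93.3/100)
     = 44095 ÷ 0.933 = 47261.5220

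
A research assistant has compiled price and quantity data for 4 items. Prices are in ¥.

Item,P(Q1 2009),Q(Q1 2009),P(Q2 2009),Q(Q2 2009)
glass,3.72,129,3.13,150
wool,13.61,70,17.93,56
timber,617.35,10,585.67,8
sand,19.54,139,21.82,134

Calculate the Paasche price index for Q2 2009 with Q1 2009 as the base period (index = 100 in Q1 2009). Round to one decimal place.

102.3

Paasche price index uses current-period quantities as weights.
ΣP(Q2 2009)·Q(Q2 2009) = 3.13×150 + 17.93×56 + 585.67×8 + 21.82×134 = 469.5 + 1004.08 + 4685.36 + 2923.88 = 9082.82
ΣP(Q1 2009)·Q(Q2 2009) = 3.72×150 + 13.61×56 + 617.35×8 + 19.54×134 = 558 + 762.16 + 4938.8 + 2618.36 = 8877.32
Index = 9082.82 / 8877.32 × 100 = 102.3149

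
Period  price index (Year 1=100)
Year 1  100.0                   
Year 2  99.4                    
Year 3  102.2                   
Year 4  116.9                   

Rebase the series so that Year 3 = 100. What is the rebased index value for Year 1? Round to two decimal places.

Rebased(Year 1) = 100.0 / 102.2 × 100 = 97.8474

97.85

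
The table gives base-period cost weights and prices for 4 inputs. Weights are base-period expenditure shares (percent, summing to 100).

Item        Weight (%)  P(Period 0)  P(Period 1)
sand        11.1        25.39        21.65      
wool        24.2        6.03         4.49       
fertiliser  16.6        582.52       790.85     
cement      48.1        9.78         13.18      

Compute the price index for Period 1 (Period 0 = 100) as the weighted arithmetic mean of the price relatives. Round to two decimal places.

sand: 11.1 × (21.65/25.39) = 11.1 × 0.852698 = 9.4649
wool: 24.2 × (4.49/6.03) = 24.2 × 0.744610 = 18.0196
fertiliser: 16.6 × (790.85/582.52) = 16.6 × 1.357636 = 22.5368
cement: 48.1 × (13.18/9.78) = 48.1 × 1.347648 = 64.8219
Index = Σ wᵢ·(p₁ᵢ/p₀ᵢ) = 9.4649 + 18.0196 + 22.5368 + 64.8219 = 114.8432

114.84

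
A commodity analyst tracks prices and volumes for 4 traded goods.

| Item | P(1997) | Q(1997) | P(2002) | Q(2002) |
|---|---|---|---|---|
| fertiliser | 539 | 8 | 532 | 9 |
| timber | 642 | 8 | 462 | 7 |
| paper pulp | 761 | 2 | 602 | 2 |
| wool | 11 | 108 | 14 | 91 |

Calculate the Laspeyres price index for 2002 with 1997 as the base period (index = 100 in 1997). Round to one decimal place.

Laspeyres price index uses base-period quantities as weights.
ΣP(2002)·Q(1997) = 532×8 + 462×8 + 602×2 + 14×108 = 4256 + 3696 + 1204 + 1512 = 10668
ΣP(1997)·Q(1997) = 539×8 + 642×8 + 761×2 + 11×108 = 4312 + 5136 + 1522 + 1188 = 12158
Index = 10668 / 12158 × 100 = 87.7447

87.7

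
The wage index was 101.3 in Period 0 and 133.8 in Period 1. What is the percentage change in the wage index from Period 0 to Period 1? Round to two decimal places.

32.08%

Change = (133.8 − 101.3) / 101.3 × 100
       = 32.5 / 101.3 × 100 = 32.0829%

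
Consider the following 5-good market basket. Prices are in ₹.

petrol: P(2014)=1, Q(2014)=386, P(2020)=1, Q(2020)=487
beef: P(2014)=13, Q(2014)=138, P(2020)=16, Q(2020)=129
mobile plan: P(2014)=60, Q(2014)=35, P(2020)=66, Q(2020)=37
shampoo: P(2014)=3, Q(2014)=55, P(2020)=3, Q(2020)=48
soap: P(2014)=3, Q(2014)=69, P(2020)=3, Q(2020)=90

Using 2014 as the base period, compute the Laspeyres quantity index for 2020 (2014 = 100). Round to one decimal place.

103.1

Laspeyres quantity index uses base-period prices as weights.
ΣP(2014)·Q(2020) = 1×487 + 13×129 + 60×37 + 3×48 + 3×90 = 487 + 1677 + 2220 + 144 + 270 = 4798
ΣP(2014)·Q(2014) = 1×386 + 13×138 + 60×35 + 3×55 + 3×69 = 386 + 1794 + 2100 + 165 + 207 = 4652
Index = 4798 / 4652 × 100 = 103.1384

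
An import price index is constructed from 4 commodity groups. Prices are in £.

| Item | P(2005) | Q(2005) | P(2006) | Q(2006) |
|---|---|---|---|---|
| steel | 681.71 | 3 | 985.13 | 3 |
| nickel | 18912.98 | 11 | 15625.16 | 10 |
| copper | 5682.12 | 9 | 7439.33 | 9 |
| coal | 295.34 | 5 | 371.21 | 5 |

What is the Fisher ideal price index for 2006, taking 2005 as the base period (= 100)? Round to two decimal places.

Laspeyres component (base-period weights):
ΣP(2006)Q(2005) = 985.13×3 + 15625.16×11 + 7439.33×9 + 371.21×5 = 2955.39 + 171876.76 + 66953.97 + 1856.05 = 243642.17
ΣP(2005)Q(2005) = 681.71×3 + 18912.98×11 + 5682.12×9 + 295.34×5 = 2045.13 + 208042.78 + 51139.08 + 1476.7 = 262703.69
L = 243642.17 / 262703.69 × 100 = 92.7441
Paasche component (current-period weights):
ΣP(2006)Q(2006) = 985.13×3 + 15625.16×10 + 7439.33×9 + 371.21×5 = 2955.39 + 156251.6 + 66953.97 + 1856.05 = 228017.01
ΣP(2005)Q(2006) = 681.71×3 + 18912.98×10 + 5682.12×9 + 295.34×5 = 2045.13 + 189129.8 + 51139.08 + 1476.7 = 243790.71
P = 228017.01 / 243790.71 × 100 = 93.5298
Fisher = √(L × P) = √(92.7441 × 93.5298) = 93.1361

93.14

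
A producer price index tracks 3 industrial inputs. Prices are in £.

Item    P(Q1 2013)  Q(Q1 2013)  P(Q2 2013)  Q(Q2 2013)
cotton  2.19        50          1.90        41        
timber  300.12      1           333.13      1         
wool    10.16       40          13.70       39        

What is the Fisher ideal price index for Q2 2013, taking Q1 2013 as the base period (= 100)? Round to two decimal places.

Laspeyres component (base-period weights):
ΣP(Q2 2013)Q(Q1 2013) = 1.90×50 + 333.13×1 + 13.70×40 = 95 + 333.13 + 548 = 976.13
ΣP(Q1 2013)Q(Q1 2013) = 2.19×50 + 300.12×1 + 10.16×40 = 109.5 + 300.12 + 406.4 = 816.02
L = 976.13 / 816.02 × 100 = 119.6208
Paasche component (current-period weights):
ΣP(Q2 2013)Q(Q2 2013) = 1.90×41 + 333.13×1 + 13.70×39 = 77.9 + 333.13 + 534.3 = 945.33
ΣP(Q1 2013)Q(Q2 2013) = 2.19×41 + 300.12×1 + 10.16×39 = 89.79 + 300.12 + 396.24 = 786.15
P = 945.33 / 786.15 × 100 = 120.2480
Fisher = √(L × P) = √(119.6208 × 120.2480) = 119.9340

119.93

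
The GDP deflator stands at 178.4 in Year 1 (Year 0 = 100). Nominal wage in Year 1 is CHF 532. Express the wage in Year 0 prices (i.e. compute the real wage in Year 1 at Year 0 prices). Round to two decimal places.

Real = Nominal ÷ (Index/100) = 532 ÷ (178.4/100)
     = 532 ÷ 1.784 = 298.2063

298.21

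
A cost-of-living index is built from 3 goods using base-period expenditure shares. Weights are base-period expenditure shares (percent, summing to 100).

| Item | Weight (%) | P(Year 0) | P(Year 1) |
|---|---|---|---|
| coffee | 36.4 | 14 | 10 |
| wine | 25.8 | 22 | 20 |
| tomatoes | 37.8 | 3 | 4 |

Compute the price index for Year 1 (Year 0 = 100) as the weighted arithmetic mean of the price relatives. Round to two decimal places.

coffee: 36.4 × (10/14) = 36.4 × 0.714286 = 26.0000
wine: 25.8 × (20/22) = 25.8 × 0.909091 = 23.4545
tomatoes: 37.8 × (4/3) = 37.8 × 1.333333 = 50.4000
Index = Σ wᵢ·(p₁ᵢ/p₀ᵢ) = 26.0000 + 23.4545 + 50.4000 = 99.8545

99.85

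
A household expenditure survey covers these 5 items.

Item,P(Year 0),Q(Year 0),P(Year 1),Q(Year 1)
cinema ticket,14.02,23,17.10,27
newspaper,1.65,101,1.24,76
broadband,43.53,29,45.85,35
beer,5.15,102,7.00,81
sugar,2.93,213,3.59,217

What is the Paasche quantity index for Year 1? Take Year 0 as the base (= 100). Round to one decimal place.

105.4

Paasche quantity index uses current-period prices as weights.
ΣP(Year 1)·Q(Year 1) = 17.10×27 + 1.24×76 + 45.85×35 + 7.00×81 + 3.59×217 = 461.7 + 94.24 + 1604.75 + 567 + 779.03 = 3506.72
ΣP(Year 1)·Q(Year 0) = 17.10×23 + 1.24×101 + 45.85×29 + 7.00×102 + 3.59×213 = 393.3 + 125.24 + 1329.65 + 714 + 764.67 = 3326.86
Index = 3506.72 / 3326.86 × 100 = 105.4063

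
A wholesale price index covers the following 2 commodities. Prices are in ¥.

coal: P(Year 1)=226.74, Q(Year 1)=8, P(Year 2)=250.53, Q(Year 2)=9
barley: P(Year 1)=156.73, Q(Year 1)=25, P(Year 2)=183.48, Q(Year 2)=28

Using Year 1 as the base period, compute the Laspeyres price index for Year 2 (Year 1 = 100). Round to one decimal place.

115.0

Laspeyres price index uses base-period quantities as weights.
ΣP(Year 2)·Q(Year 1) = 250.53×8 + 183.48×25 = 2004.24 + 4587 = 6591.24
ΣP(Year 1)·Q(Year 1) = 226.74×8 + 156.73×25 = 1813.92 + 3918.25 = 5732.17
Index = 6591.24 / 5732.17 × 100 = 114.9868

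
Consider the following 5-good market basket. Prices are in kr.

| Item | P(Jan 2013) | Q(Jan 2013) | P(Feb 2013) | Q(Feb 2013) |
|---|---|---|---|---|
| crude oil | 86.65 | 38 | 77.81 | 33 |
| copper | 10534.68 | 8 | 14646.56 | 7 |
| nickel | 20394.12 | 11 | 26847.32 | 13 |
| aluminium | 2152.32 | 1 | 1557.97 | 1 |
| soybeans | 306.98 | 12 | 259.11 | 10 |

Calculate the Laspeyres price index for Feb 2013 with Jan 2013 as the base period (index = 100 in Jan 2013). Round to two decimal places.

132.22

Laspeyres price index uses base-period quantities as weights.
ΣP(Feb 2013)·Q(Jan 2013) = 77.81×38 + 14646.56×8 + 26847.32×11 + 1557.97×1 + 259.11×12 = 2956.78 + 117172.48 + 295320.52 + 1557.97 + 3109.32 = 420117.07
ΣP(Jan 2013)·Q(Jan 2013) = 86.65×38 + 10534.68×8 + 20394.12×11 + 2152.32×1 + 306.98×12 = 3292.7 + 84277.44 + 224335.32 + 2152.32 + 3683.76 = 317741.54
Index = 420117.07 / 317741.54 × 100 = 132.2198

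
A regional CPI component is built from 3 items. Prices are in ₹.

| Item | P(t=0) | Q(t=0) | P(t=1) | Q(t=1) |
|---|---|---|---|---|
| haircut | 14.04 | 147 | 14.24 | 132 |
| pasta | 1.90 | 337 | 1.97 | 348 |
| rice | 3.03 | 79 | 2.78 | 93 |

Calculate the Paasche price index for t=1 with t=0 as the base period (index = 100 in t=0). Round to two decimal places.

Paasche price index uses current-period quantities as weights.
ΣP(t=1)·Q(t=1) = 14.24×132 + 1.97×348 + 2.78×93 = 1879.68 + 685.56 + 258.54 = 2823.78
ΣP(t=0)·Q(t=1) = 14.04×132 + 1.90×348 + 3.03×93 = 1853.28 + 661.2 + 281.79 = 2796.27
Index = 2823.78 / 2796.27 × 100 = 100.9838

100.98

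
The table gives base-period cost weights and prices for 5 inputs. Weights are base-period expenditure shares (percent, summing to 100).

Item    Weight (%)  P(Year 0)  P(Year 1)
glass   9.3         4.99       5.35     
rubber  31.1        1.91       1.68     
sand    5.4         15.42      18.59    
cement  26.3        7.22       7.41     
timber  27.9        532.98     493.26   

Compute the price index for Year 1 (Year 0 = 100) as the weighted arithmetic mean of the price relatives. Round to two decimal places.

96.65

glass: 9.3 × (5.35/4.99) = 9.3 × 1.072144 = 9.9709
rubber: 31.1 × (1.68/1.91) = 31.1 × 0.879581 = 27.3550
sand: 5.4 × (18.59/15.42) = 5.4 × 1.205577 = 6.5101
cement: 26.3 × (7.41/7.22) = 26.3 × 1.026316 = 26.9921
timber: 27.9 × (493.26/532.98) = 27.9 × 0.925476 = 25.8208
Index = Σ wᵢ·(p₁ᵢ/p₀ᵢ) = 9.9709 + 27.3550 + 6.5101 + 26.9921 + 25.8208 = 96.6489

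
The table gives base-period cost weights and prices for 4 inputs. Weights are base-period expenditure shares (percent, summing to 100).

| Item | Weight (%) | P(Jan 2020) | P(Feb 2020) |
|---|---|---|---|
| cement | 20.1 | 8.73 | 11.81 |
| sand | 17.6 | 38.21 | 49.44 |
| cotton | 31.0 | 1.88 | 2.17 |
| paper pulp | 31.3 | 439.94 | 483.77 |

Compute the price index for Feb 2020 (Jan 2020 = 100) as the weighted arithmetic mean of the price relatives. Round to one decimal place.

cement: 20.1 × (11.81/8.73) = 20.1 × 1.352806 = 27.1914
sand: 17.6 × (49.44/38.21) = 17.6 × 1.293902 = 22.7727
cotton: 31.0 × (2.17/1.88) = 31.0 × 1.154255 = 35.7819
paper pulp: 31.3 × (483.77/439.94) = 31.3 × 1.099627 = 34.4183
Index = Σ wᵢ·(p₁ᵢ/p₀ᵢ) = 27.1914 + 22.7727 + 35.7819 + 34.4183 = 120.1643

120.2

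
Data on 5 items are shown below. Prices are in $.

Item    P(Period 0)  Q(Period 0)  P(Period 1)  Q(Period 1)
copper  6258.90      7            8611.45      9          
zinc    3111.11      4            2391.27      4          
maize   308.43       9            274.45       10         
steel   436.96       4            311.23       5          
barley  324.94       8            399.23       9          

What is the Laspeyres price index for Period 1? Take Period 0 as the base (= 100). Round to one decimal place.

Laspeyres price index uses base-period quantities as weights.
ΣP(Period 1)·Q(Period 0) = 8611.45×7 + 2391.27×4 + 274.45×9 + 311.23×4 + 399.23×8 = 60280.15 + 9565.08 + 2470.05 + 1244.92 + 3193.84 = 76754.04
ΣP(Period 0)·Q(Period 0) = 6258.90×7 + 3111.11×4 + 308.43×9 + 436.96×4 + 324.94×8 = 43812.3 + 12444.44 + 2775.87 + 1747.84 + 2599.52 = 63379.97
Index = 76754.04 / 63379.97 × 100 = 121.1014

121.1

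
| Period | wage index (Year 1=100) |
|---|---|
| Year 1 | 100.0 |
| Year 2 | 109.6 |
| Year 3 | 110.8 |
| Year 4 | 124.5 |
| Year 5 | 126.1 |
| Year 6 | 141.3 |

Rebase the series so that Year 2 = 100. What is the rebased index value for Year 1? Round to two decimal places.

91.24

Rebased(Year 1) = 100.0 / 109.6 × 100 = 91.2409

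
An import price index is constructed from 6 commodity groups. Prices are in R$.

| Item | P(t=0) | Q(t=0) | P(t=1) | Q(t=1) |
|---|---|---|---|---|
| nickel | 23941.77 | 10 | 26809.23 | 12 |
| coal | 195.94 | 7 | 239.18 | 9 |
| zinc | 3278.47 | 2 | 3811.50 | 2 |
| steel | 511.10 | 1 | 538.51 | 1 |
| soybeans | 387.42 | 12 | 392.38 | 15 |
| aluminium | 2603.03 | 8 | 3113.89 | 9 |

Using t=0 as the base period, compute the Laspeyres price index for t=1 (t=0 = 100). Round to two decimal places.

112.52

Laspeyres price index uses base-period quantities as weights.
ΣP(t=1)·Q(t=0) = 26809.23×10 + 239.18×7 + 3811.50×2 + 538.51×1 + 392.38×12 + 3113.89×8 = 268092.3 + 1674.26 + 7623 + 538.51 + 4708.56 + 24911.12 = 307547.75
ΣP(t=0)·Q(t=0) = 23941.77×10 + 195.94×7 + 3278.47×2 + 511.10×1 + 387.42×12 + 2603.03×8 = 239417.7 + 1371.58 + 6556.94 + 511.1 + 4649.04 + 20824.24 = 273330.6
Index = 307547.75 / 273330.6 × 100 = 112.5186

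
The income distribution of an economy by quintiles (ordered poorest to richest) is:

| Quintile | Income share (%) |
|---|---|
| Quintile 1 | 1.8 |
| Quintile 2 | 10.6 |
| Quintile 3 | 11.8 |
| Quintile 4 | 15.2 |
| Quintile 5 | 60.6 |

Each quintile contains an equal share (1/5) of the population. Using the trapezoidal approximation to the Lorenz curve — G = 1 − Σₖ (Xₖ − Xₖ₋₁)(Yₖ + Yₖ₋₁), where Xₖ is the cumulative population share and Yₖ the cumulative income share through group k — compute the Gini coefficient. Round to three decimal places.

0.489

Cumulative income shares Yₖ: 0.0180, 0.1240, 0.2420, 0.3940, 1.0000
Σ (Xₖ−Xₖ₋₁)(Yₖ+Yₖ₋₁) = (1/5)(0.0180+0.0000) + (1/5)(0.1240+0.0180) + (1/5)(0.2420+0.1240) + (1/5)(0.3940+0.2420) + (1/5)(1.0000+0.3940)
  = 0.0036 + 0.0284 + 0.0732 + 0.1272 + 0.2788 = 0.5112
G = 1 − 0.5112 = 0.4888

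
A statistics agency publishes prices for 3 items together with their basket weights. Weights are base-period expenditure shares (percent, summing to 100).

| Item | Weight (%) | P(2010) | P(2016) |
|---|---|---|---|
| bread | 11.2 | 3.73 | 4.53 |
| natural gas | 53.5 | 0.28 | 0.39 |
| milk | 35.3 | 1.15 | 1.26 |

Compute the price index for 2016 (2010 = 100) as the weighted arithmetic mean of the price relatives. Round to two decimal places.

bread: 11.2 × (4.53/3.73) = 11.2 × 1.214477 = 13.6021
natural gas: 53.5 × (0.39/0.28) = 53.5 × 1.392857 = 74.5179
milk: 35.3 × (1.26/1.15) = 35.3 × 1.095652 = 38.6765
Index = Σ wᵢ·(p₁ᵢ/p₀ᵢ) = 13.6021 + 74.5179 + 38.6765 = 126.7965

126.80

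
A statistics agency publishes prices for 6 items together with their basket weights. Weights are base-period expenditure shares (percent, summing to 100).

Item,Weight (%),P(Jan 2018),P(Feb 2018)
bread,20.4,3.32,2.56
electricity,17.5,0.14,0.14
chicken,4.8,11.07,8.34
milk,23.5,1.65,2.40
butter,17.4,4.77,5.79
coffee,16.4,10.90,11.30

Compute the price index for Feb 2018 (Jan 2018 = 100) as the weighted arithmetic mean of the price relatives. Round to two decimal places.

bread: 20.4 × (2.56/3.32) = 20.4 × 0.771084 = 15.7301
electricity: 17.5 × (0.14/0.14) = 17.5 × 1.000000 = 17.5000
chicken: 4.8 × (8.34/11.07) = 4.8 × 0.753388 = 3.6163
milk: 23.5 × (2.40/1.65) = 23.5 × 1.454545 = 34.1818
butter: 17.4 × (5.79/4.77) = 17.4 × 1.213836 = 21.1208
coffee: 16.4 × (11.30/10.90) = 16.4 × 1.036697 = 17.0018
Index = Σ wᵢ·(p₁ᵢ/p₀ᵢ) = 15.7301 + 17.5000 + 3.6163 + 34.1818 + 21.1208 + 17.0018 = 109.1508

109.15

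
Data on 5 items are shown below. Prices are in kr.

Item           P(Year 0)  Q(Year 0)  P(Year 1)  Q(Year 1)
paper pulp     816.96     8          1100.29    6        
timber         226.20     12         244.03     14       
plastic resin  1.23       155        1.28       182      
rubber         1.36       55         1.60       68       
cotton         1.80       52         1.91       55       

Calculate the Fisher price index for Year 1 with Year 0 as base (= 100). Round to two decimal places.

Laspeyres component (base-period weights):
ΣP(Year 1)Q(Year 0) = 1100.29×8 + 244.03×12 + 1.28×155 + 1.60×55 + 1.91×52 = 8802.32 + 2928.36 + 198.4 + 88 + 99.32 = 12116.4
ΣP(Year 0)Q(Year 0) = 816.96×8 + 226.20×12 + 1.23×155 + 1.36×55 + 1.80×52 = 6535.68 + 2714.4 + 190.65 + 74.8 + 93.6 = 9609.13
L = 12116.4 / 9609.13 × 100 = 126.0926
Paasche component (current-period weights):
ΣP(Year 1)Q(Year 1) = 1100.29×6 + 244.03×14 + 1.28×182 + 1.60×68 + 1.91×55 = 6601.74 + 3416.42 + 232.96 + 108.8 + 105.05 = 10464.97
ΣP(Year 0)Q(Year 1) = 816.96×6 + 226.20×14 + 1.23×182 + 1.36×68 + 1.80×55 = 4901.76 + 3166.8 + 223.86 + 92.48 + 99 = 8483.9
P = 10464.97 / 8483.9 × 100 = 123.3509
Fisher = √(L × P) = √(126.0926 × 123.3509) = 124.7142

124.71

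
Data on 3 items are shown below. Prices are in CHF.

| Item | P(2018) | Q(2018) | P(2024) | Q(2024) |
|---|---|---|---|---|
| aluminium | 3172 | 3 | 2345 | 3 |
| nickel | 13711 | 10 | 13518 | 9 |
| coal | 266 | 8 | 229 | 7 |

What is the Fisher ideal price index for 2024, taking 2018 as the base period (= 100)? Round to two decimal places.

96.76

Laspeyres component (base-period weights):
ΣP(2024)Q(2018) = 2345×3 + 13518×10 + 229×8 = 7035 + 135180 + 1832 = 144047
ΣP(2018)Q(2018) = 3172×3 + 13711×10 + 266×8 = 9516 + 137110 + 2128 = 148754
L = 144047 / 148754 × 100 = 96.8357
Paasche component (current-period weights):
ΣP(2024)Q(2024) = 2345×3 + 13518×9 + 229×7 = 7035 + 121662 + 1603 = 130300
ΣP(2018)Q(2024) = 3172×3 + 13711×9 + 266×7 = 9516 + 123399 + 1862 = 134777
P = 130300 / 134777 × 100 = 96.6782
Fisher = √(L × P) = √(96.8357 × 96.6782) = 96.7569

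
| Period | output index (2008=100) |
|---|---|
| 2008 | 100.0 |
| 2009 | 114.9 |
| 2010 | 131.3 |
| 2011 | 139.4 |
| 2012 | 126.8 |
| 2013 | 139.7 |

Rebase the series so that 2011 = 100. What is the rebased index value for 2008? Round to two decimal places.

71.74

Rebased(2008) = 100.0 / 139.4 × 100 = 71.7360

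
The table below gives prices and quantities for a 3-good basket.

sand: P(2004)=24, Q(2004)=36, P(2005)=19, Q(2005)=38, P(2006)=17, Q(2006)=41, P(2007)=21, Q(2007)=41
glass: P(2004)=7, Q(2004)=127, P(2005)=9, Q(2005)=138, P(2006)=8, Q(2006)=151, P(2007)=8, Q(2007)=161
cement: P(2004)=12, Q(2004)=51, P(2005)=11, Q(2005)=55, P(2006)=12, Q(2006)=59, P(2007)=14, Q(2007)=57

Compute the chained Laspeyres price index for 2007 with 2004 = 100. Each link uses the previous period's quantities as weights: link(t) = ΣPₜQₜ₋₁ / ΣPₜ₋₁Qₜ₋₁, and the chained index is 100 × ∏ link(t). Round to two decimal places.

Link 2004→2005:
ΣP(2005)Q(2004) = 19×36 + 9×127 + 11×51 = 684 + 1143 + 561 = 2388
ΣP(2004)Q(2004) = 24×36 + 7×127 + 12×51 = 864 + 889 + 612 = 2365
link = 2388/2365 = 1.009725
Link 2005→2006:
ΣP(2006)Q(2005) = 17×38 + 8×138 + 12×55 = 646 + 1104 + 660 = 2410
ΣP(2005)Q(2005) = 19×38 + 9×138 + 11×55 = 722 + 1242 + 605 = 2569
link = 2410/2569 = 0.938108
Link 2006→2007:
ΣP(2007)Q(2006) = 21×41 + 8×151 + 14×59 = 861 + 1208 + 826 = 2895
ΣP(2006)Q(2006) = 17×41 + 8×151 + 12×59 = 697 + 1208 + 708 = 2613
link = 2895/2613 = 1.107922
Chained index = 100 × 1.009725 × 0.938108 × 1.107922 = 104.9459

104.95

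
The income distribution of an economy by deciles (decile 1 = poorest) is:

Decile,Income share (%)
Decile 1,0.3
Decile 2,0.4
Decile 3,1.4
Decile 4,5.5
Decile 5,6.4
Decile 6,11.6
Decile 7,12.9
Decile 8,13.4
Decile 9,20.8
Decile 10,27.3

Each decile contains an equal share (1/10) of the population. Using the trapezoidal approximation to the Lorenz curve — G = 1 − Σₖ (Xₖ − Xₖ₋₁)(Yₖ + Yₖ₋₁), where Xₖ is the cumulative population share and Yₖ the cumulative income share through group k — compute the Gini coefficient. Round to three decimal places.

0.473

Cumulative income shares Yₖ: 0.0030, 0.0070, 0.0210, 0.0760, 0.1400, 0.2560, 0.3850, 0.5190, 0.7270, 1.0000
Σ (Xₖ−Xₖ₋₁)(Yₖ+Yₖ₋₁) = (1/10)(0.0030+0.0000) + (1/10)(0.0070+0.0030) + (1/10)(0.0210+0.0070) + (1/10)(0.0760+0.0210) + (1/10)(0.1400+0.0760) + (1/10)(0.2560+0.1400) + (1/10)(0.3850+0.2560) + (1/10)(0.5190+0.3850) + (1/10)(0.7270+0.5190) + (1/10)(1.0000+0.7270)
  = 0.0003 + 0.0010 + 0.0028 + 0.0097 + 0.0216 + 0.0396 + 0.0641 + 0.0904 + 0.1246 + 0.1727 = 0.5268
G = 1 − 0.5268 = 0.4732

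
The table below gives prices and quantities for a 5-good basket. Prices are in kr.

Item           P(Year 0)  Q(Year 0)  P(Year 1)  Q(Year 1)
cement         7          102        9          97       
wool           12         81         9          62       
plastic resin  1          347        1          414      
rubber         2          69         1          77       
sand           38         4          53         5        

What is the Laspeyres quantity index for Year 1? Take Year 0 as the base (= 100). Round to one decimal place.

Laspeyres quantity index uses base-period prices as weights.
ΣP(Year 0)·Q(Year 1) = 7×97 + 12×62 + 1×414 + 2×77 + 38×5 = 679 + 744 + 414 + 154 + 190 = 2181
ΣP(Year 0)·Q(Year 0) = 7×102 + 12×81 + 1×347 + 2×69 + 38×4 = 714 + 972 + 347 + 138 + 152 = 2323
Index = 2181 / 2323 × 100 = 93.8872

93.9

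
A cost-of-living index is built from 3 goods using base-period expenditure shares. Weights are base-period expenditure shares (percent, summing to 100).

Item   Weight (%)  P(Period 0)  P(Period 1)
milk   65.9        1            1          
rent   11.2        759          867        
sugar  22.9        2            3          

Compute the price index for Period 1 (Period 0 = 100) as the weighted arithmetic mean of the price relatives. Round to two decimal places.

113.04

milk: 65.9 × (1/1) = 65.9 × 1.000000 = 65.9000
rent: 11.2 × (867/759) = 11.2 × 1.142292 = 12.7937
sugar: 22.9 × (3/2) = 22.9 × 1.500000 = 34.3500
Index = Σ wᵢ·(p₁ᵢ/p₀ᵢ) = 65.9000 + 12.7937 + 34.3500 = 113.0437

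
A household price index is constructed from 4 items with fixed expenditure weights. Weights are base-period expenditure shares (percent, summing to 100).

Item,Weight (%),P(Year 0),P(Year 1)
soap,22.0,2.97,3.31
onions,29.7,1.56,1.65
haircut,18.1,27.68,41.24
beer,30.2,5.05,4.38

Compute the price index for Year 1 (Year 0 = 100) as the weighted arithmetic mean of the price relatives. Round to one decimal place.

soap: 22.0 × (3.31/2.97) = 22.0 × 1.114478 = 24.5185
onions: 29.7 × (1.65/1.56) = 29.7 × 1.057692 = 31.4135
haircut: 18.1 × (41.24/27.68) = 18.1 × 1.489884 = 26.9669
beer: 30.2 × (4.38/5.05) = 30.2 × 0.867327 = 26.1933
Index = Σ wᵢ·(p₁ᵢ/p₀ᵢ) = 24.5185 + 31.4135 + 26.9669 + 26.1933 = 109.0922

109.1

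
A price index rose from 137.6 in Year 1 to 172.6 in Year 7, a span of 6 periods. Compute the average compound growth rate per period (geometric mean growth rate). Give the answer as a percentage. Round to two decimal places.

3.85%

Growth factor = (172.6/137.6)^(1/6) = (1.254360)^(1/6) = 1.038493
Growth rate = 1.038493 − 1 = 0.038493 = 3.8493%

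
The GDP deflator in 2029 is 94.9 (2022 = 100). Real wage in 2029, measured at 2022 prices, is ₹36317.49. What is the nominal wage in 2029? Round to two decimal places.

Nominal = Real × (Index/100) = 36317.49 × (94.9/100)
        = 36317.49 × 0.949 = 34465.2980

34465.30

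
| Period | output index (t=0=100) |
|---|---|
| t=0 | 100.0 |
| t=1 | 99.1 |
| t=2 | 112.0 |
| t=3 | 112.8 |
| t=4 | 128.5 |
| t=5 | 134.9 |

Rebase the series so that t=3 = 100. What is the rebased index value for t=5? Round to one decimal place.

Rebased(t=5) = 134.9 / 112.8 × 100 = 119.5922

119.6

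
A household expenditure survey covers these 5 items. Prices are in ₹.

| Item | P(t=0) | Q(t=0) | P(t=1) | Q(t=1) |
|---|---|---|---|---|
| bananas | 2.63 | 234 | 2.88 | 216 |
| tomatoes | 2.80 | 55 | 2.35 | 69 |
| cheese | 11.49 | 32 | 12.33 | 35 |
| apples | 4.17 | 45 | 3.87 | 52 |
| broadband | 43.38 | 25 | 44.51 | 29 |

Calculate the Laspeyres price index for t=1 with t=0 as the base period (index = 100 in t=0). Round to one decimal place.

103.1

Laspeyres price index uses base-period quantities as weights.
ΣP(t=1)·Q(t=0) = 2.88×234 + 2.35×55 + 12.33×32 + 3.87×45 + 44.51×25 = 673.92 + 129.25 + 394.56 + 174.15 + 1112.75 = 2484.63
ΣP(t=0)·Q(t=0) = 2.63×234 + 2.80×55 + 11.49×32 + 4.17×45 + 43.38×25 = 615.42 + 154 + 367.68 + 187.65 + 1084.5 = 2409.25
Index = 2484.63 / 2409.25 × 100 = 103.1288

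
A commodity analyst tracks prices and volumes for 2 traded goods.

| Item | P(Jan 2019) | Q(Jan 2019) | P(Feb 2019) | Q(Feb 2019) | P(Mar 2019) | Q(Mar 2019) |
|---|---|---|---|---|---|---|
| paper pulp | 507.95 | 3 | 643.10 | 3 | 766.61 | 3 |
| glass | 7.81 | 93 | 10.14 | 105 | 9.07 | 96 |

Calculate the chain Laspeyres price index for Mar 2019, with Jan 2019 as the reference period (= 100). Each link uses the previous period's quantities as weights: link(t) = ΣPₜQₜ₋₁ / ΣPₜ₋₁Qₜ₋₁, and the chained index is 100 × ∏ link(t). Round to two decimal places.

138.66

Link Jan 2019→Feb 2019:
ΣP(Feb 2019)Q(Jan 2019) = 643.10×3 + 10.14×93 = 1929.3 + 943.02 = 2872.32
ΣP(Jan 2019)Q(Jan 2019) = 507.95×3 + 7.81×93 = 1523.85 + 726.33 = 2250.18
link = 2872.32/2250.18 = 1.276485
Link Feb 2019→Mar 2019:
ΣP(Mar 2019)Q(Feb 2019) = 766.61×3 + 9.07×105 = 2299.83 + 952.35 = 3252.18
ΣP(Feb 2019)Q(Feb 2019) = 643.10×3 + 10.14×105 = 1929.3 + 1064.7 = 2994
link = 3252.18/2994 = 1.086232
Chained index = 100 × 1.276485 × 1.086232 = 138.6559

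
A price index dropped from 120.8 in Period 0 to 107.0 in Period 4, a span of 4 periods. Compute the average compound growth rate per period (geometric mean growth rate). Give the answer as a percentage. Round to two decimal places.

Growth factor = (107.0/120.8)^(1/4) = (0.885762)^(1/4) = 0.970128
Growth rate = 0.970128 − 1 = -0.029872 = -2.9872%

-2.99%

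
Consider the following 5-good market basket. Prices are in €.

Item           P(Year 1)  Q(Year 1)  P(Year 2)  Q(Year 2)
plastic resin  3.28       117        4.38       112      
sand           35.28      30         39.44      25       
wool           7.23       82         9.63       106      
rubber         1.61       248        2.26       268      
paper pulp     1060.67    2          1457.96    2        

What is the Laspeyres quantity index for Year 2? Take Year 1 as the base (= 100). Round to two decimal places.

100.28

Laspeyres quantity index uses base-period prices as weights.
ΣP(Year 1)·Q(Year 2) = 3.28×112 + 35.28×25 + 7.23×106 + 1.61×268 + 1060.67×2 = 367.36 + 882 + 766.38 + 431.48 + 2121.34 = 4568.56
ΣP(Year 1)·Q(Year 1) = 3.28×117 + 35.28×30 + 7.23×82 + 1.61×248 + 1060.67×2 = 383.76 + 1058.4 + 592.86 + 399.28 + 2121.34 = 4555.64
Index = 4568.56 / 4555.64 × 100 = 100.2836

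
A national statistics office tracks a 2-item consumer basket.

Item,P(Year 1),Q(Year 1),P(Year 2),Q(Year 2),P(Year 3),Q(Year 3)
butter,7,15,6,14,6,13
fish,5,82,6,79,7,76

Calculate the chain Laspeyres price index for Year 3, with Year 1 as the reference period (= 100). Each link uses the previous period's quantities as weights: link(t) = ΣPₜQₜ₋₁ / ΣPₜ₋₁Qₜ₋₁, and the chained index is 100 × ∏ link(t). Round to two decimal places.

129.01

Link Year 1→Year 2:
ΣP(Year 2)Q(Year 1) = 6×15 + 6×82 = 90 + 492 = 582
ΣP(Year 1)Q(Year 1) = 7×15 + 5×82 = 105 + 410 = 515
link = 582/515 = 1.130097
Link Year 2→Year 3:
ΣP(Year 3)Q(Year 2) = 6×14 + 7×79 = 84 + 553 = 637
ΣP(Year 2)Q(Year 2) = 6×14 + 6×79 = 84 + 474 = 558
link = 637/558 = 1.141577
Chained index = 100 × 1.130097 × 1.141577 = 129.0093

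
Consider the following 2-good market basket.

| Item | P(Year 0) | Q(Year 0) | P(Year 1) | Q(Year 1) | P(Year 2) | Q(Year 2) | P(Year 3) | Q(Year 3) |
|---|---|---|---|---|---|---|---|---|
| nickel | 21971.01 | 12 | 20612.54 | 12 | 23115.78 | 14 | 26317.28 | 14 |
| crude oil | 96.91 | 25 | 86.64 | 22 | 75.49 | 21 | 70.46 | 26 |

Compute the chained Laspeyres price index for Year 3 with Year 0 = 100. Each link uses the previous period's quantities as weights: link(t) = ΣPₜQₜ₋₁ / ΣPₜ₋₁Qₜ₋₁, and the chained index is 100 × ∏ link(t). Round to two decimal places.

119.42

Link Year 0→Year 1:
ΣP(Year 1)Q(Year 0) = 20612.54×12 + 86.64×25 = 247350.48 + 2166 = 249516.48
ΣP(Year 0)Q(Year 0) = 21971.01×12 + 96.91×25 = 263652.12 + 2422.75 = 266074.87
link = 249516.48/266074.87 = 0.937768
Link Year 1→Year 2:
ΣP(Year 2)Q(Year 1) = 23115.78×12 + 75.49×22 = 277389.36 + 1660.78 = 279050.14
ΣP(Year 1)Q(Year 1) = 20612.54×12 + 86.64×22 = 247350.48 + 1906.08 = 249256.56
link = 279050.14/249256.56 = 1.119530
Link Year 2→Year 3:
ΣP(Year 3)Q(Year 2) = 26317.28×14 + 70.46×21 = 368441.92 + 1479.66 = 369921.58
ΣP(Year 2)Q(Year 2) = 23115.78×14 + 75.49×21 = 323620.92 + 1585.29 = 325206.21
link = 369921.58/325206.21 = 1.137499
Chained index = 100 × 0.937768 × 1.119530 × 1.137499 = 119.4213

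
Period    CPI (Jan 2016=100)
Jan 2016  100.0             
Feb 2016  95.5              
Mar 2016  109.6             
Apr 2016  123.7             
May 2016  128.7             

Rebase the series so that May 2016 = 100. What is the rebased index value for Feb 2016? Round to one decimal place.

74.2

Rebased(Feb 2016) = 95.5 / 128.7 × 100 = 74.2036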